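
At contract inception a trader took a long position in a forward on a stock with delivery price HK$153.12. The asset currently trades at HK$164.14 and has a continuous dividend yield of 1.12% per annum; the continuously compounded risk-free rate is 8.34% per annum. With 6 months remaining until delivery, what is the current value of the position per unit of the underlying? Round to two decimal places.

Current fair forward for the remaining 6 months: F = S·e^((r − q)·T), (r − q) = 0.0834 − 0.0112 = 0.0722
F = 164.14 · e^(0.0722 × 6/12) = 164.14 × 1.036760 = 170.1738
Value of long forward = (F − K)·e^(−rT) = (170.1738 − 153.12) · e^(−0.0834·6/12)
= 17.0538 × 0.959157 = 16.36

HK$16.36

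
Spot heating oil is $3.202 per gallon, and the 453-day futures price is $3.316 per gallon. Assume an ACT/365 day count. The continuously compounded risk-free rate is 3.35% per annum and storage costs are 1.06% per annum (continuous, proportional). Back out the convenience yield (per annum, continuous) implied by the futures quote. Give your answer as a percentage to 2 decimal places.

1.59%

F = S·e^((r+u−y)T) ⇒ (r+u−y) = ln(F/S)/T
ln(3.316/3.202) = 0.034984; /T ⇒ 0.028188
y = r + u − ln(F/S)/T = 0.0335 + 0.0106 − 0.028188 = 0.015912
y = 1.59%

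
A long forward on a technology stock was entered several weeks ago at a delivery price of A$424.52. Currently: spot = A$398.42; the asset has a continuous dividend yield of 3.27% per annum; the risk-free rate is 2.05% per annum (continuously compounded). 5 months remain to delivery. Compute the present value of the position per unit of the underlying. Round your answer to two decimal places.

-A$27.88

Current fair forward for the remaining 5 months: F = S·e^((r − q)·T), (r − q) = 0.0205 − 0.0327 = -0.0122
F = 398.42 · e^(-0.0122 × 5/12) = 398.42 × 0.994930 = 396.4000
Value of long forward = (F − K)·e^(−rT) = (396.4000 − 424.52) · e^(−0.0205·5/12)
= -28.1200 × 0.991495 = -27.88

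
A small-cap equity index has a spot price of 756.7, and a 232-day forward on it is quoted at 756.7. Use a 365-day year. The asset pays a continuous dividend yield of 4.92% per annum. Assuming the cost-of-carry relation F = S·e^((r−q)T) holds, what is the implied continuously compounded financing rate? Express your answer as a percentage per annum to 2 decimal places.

4.92%

From F = S·e^((r−q)T): (r − q) = ln(F/S)/T
ln(756.7/756.7) = ln(1.000000) = 0.000000
(r − q) = 0.000000 / (232/365) = 0.000000
r = ln(F/S)/T + q = 0.000000 + 0.0492 = 0.049200
r = 4.92%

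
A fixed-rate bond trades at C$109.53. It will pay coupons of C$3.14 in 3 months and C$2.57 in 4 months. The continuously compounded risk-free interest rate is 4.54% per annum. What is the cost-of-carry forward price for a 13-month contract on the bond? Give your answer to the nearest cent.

C$109.13

PV(coupons) I = 3.14·e^(−0.0454·3/12) + 2.57·e^(−0.0454·4/12)
I = 3.1046 + 2.5314 = 5.6360
F = (S − I)·e^(rT) = (109.53 − 5.6360) · e^(0.0454·13/12)
= 103.8940 · e^0.049183 = 103.8940 × 1.050413 = C$109.13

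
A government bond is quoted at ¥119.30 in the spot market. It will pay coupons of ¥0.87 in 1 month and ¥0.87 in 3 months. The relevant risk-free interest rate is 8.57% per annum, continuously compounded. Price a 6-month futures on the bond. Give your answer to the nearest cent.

PV(coupons) I = 0.87·e^(−0.0857·1/12) + 0.87·e^(−0.0857·3/12)
I = 0.8638 + 0.8516 = 1.7154
F = (S − I)·e^(rT) = (119.30 − 1.7154) · e^(0.0857·6/12)
= 117.5846 · e^0.042850 = 117.5846 × 1.043781 = ¥122.73

¥122.73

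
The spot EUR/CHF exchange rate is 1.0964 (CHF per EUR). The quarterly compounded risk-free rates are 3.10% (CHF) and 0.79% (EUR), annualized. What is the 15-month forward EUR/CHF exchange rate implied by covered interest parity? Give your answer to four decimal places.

By covered interest parity, F = S · (1+r_CHF/4)^(4T) / (1+r_EUR/4)^(4T)
= 1.0964 × 1.039355 / 1.009914 = 1.0964 × 1.029152
F = 1.1284 CHF per EUR

1.1284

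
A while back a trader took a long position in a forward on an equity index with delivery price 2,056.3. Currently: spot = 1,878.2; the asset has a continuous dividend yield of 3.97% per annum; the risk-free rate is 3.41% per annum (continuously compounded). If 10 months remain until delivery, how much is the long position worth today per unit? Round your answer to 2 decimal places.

-181.61

Current fair forward for the remaining 10 months: F = S·e^((r − q)·T), (r − q) = 0.0341 − 0.0397 = -0.0056
F = 1878.2 · e^(-0.0056 × 10/12) = 1878.2 × 0.99534421 = 1869.4555
Value of long forward = (F − K)·e^(−rT) = (1869.4555 − 2056.3) · e^(−0.0341·10/12)
= -186.8445 × 0.97198329 = -181.61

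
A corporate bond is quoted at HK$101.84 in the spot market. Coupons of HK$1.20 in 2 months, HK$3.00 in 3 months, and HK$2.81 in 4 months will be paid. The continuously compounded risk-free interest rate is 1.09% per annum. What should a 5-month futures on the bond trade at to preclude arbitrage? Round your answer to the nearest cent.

HK$95.28

PV(coupons) I = 1.20·e^(−0.0109·2/12) + 3.00·e^(−0.0109·3/12) + 2.81·e^(−0.0109·4/12)
I = 1.1978 + 2.9918 + 2.7998 = 6.9894
F = (S − I)·e^(rT) = (101.84 − 6.9894) · e^(0.0109·5/12)
= 94.8506 · e^0.004542 = 94.8506 × 1.004552 = HK$95.28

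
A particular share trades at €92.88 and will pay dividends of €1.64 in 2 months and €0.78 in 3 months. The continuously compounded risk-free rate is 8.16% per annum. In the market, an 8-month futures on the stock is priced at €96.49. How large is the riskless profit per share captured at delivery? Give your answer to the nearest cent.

€0.93 per share

PV(dividends) I = 1.64·e^(−0.0816·2/12) + 0.78·e^(−0.0816·3/12) = 2.3821
Fair futures F* = (S − I)·e^(rT) = (92.88 − 2.3821)·e^0.054400 = 90.4979 × 1.055907 = 95.5574
Market €96.49 > fair 95.5574: forward overpriced → cash-and-carry (borrow at r, buy the stock and collect the dividends, short the forward).
Profit at T = |F_mkt − F*| = |96.49 − 95.5574| = €0.93 per share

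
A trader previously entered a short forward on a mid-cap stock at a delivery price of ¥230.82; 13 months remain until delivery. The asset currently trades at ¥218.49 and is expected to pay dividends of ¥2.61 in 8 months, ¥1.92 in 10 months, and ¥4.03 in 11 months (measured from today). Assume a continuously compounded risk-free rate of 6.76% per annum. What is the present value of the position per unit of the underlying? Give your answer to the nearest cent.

PV(remaining dividends) I = 2.61·e^(−0.0676·8/12) + 1.92·e^(−0.0676·10/12) + 4.03·e^(−0.0676·11/12) = 8.0977
Current forward F = (S − I)·e^(rT) = (218.49 − 8.0977)·e^(0.0676·13/12) = 210.3923 × 1.075982 = 226.3783
Value (long) = (F − K)·e^(−rT) = (226.3783 − 230.82) × 0.929384 = -4.1280
Short position value = −(long value) = ¥4.13

¥4.13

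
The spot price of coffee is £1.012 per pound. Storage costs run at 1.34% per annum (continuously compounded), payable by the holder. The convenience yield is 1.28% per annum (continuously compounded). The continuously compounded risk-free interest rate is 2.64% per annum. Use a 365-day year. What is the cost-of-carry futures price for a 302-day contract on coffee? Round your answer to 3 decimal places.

£1.035 per pound

Net carry = r + u − y = 0.0264 + 0.0134 − 0.0128 = 0.0270
F = S·e^((r+u−y)T) = 1.012 · e^(0.0270 × 302/365) = 1.012 · e^0.022340
= 1.012 × 1.022591 = £1.035 per pound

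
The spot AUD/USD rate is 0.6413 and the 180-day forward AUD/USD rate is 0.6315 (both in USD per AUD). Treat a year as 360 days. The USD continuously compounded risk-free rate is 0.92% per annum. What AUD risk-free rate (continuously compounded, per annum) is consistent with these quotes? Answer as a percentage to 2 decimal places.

F = S·e^((r_USD − r_AUD)T) ⇒ r_AUD = r_USD − ln(F/S)/T
ln(0.6315/0.6413) = -0.015399; /(180/360) = -0.030798
r_AUD = 0.0092 + 0.030798 = 0.039998
r_AUD = 4.00%

4.00%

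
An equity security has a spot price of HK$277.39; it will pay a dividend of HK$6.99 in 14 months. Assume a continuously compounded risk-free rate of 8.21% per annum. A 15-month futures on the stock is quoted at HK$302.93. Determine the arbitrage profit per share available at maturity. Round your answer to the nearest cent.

HK$2.60 per share

PV(dividends) I = 6.99·e^(−0.0821·14/12) = 6.3515
Fair futures F* = (S − I)·e^(rT) = (277.39 − 6.3515)·e^0.102625 = 271.0385 × 1.108076 = 300.3313
Market HK$302.93 > fair 300.3313: forward overpriced → cash-and-carry (borrow at r, buy the stock and collect the dividends, short the forward).
Profit at T = |F_mkt − F*| = |302.93 − 300.3313| = HK$2.60 per share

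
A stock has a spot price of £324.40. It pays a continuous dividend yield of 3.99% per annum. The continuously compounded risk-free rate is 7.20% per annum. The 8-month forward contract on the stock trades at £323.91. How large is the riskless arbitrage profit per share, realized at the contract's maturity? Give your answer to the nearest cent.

Fair forward: F* = S·e^(carry·T), with carry = (r − q) = 0.0720 − 0.0399 = 0.0321
F* = 324.40 · e^(0.0321 × 8/12) = 324.40 · e^0.021400 = 324.40 × 1.021631 = £331.4171
Market £323.91 < fair £331.4171: forward underpriced → reverse cash-and-carry (short spot, go long the forward).
At maturity, profit = |F_mkt − F*| = |323.91 − 331.4171| = £7.51 per share

£7.51 per share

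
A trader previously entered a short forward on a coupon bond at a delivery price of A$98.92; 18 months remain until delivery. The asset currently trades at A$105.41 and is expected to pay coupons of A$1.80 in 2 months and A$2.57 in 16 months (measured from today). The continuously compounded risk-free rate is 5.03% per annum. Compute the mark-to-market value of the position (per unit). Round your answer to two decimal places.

-A$9.49

PV(remaining coupons) I = 1.80·e^(−0.0503·2/12) + 2.57·e^(−0.0503·16/12) = 4.1883
Current forward F = (S − I)·e^(rT) = (105.41 − 4.1883)·e^(0.0503·18/12) = 101.2217 × 1.078369 = 109.1543
Value (long) = (F − K)·e^(−rT) = (109.1543 − 98.92) × 0.927326 = 9.4905
Short position value = −(long value) = -A$9.49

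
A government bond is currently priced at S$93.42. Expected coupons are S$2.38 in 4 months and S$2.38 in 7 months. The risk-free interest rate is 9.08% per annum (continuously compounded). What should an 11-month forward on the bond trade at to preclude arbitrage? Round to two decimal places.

PV(coupons) I = 2.38·e^(−0.0908·4/12) + 2.38·e^(−0.0908·7/12)
I = 2.3090 + 2.2572 = 4.5662
F = (S − I)·e^(rT) = (93.42 − 4.5662) · e^(0.0908·11/12)
= 88.8538 · e^0.083233 = 88.8538 × 1.086795 = S$96.57

S$96.57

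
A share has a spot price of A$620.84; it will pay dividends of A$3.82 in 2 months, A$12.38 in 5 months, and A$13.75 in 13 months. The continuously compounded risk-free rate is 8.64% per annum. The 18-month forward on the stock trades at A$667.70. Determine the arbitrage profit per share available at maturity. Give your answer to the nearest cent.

A$6.91 per share

PV(dividends) I = 3.82·e^(−0.0864·2/12) + 12.38·e^(−0.0864·5/12) + 13.75·e^(−0.0864·13/12) = 28.2290
Fair forward F* = (S − I)·e^(rT) = (620.84 − 28.2290)·e^0.129600 = 592.6110 × 1.138373 = 674.6124
Market A$667.70 < fair 674.6124: forward underpriced → reverse cash-and-carry (short the stock, invest proceeds at r, pay the dividends, go long the forward).
Profit at T = |F_mkt − F*| = |667.70 − 674.6124| = A$6.91 per share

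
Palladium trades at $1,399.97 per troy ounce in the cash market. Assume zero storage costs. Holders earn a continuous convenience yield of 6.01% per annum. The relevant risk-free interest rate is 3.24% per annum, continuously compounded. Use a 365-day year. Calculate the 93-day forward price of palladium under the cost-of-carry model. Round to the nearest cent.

$1,390.12 per troy ounce

Net carry = r + u − y = 0.0324 + 0.0000 − 0.0601 = -0.0277
F = S·e^((r+u−y)T) = 1399.97 · e^(-0.0277 × 93/365) = 1399.97 · e^-0.00705781
= 1399.97 × 0.99296704 = $1,390.12 per troy ounce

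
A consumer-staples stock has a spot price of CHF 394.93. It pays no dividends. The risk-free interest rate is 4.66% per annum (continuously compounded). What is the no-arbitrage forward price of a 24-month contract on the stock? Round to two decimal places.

CHF 433.51

F = S·e^(rT) = 394.93 · e^(0.0466 × 24/12)
= 394.93 · e^0.093200 = 394.93 × 1.097681
F = CHF 433.51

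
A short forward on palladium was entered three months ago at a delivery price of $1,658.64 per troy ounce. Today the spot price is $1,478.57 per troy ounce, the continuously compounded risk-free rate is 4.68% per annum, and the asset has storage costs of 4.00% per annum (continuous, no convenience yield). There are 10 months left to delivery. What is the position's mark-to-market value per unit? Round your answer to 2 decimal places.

$66.51 per troy ounce

Current fair forward for the remaining 10 months: F = S·e^((r + u)·T), (r + u) = 0.0468 + 0.0400 = 0.0868
F = 1478.57 · e^(0.0868 × 10/12) = 1478.57 × 1.07501362 = 1589.4829
Value of long forward = (F − K)·e^(−rT) = (1589.4829 − 1658.64) · e^(−0.0468·10/12)
= -69.1571 × 0.96175071 = -66.51
Short position value = −(long value) = $66.51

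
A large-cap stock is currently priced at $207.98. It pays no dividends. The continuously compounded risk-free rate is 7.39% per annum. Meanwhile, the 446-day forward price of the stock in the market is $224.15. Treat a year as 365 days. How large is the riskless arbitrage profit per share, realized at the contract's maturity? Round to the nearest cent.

$3.48 per share

Fair forward: F* = S·e^(carry·T), with carry = r = 0.0739
F* = 207.98 · e^(0.0739 × 446/365) = 207.98 · e^0.090300 = 207.98 × 1.094503 = $227.6347
Market $224.15 < fair $227.6347: forward underpriced → reverse cash-and-carry (short spot, go long the forward).
At maturity, profit = |F_mkt − F*| = |224.15 − 227.6347| = $3.48 per share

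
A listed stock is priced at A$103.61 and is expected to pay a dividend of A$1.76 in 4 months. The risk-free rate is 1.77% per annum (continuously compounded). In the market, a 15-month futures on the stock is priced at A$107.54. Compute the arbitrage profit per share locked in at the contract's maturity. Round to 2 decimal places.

A$3.40 per share

PV(dividends) I = 1.76·e^(−0.0177·4/12) = 1.7496
Fair futures F* = (S − I)·e^(rT) = (103.61 − 1.7496)·e^0.022125 = 101.8604 × 1.022372 = 104.1392
Market A$107.54 > fair 104.1392: forward overpriced → cash-and-carry (borrow at r, buy the stock and collect the dividends, short the forward).
Profit at T = |F_mkt − F*| = |107.54 − 104.1392| = A$3.40 per share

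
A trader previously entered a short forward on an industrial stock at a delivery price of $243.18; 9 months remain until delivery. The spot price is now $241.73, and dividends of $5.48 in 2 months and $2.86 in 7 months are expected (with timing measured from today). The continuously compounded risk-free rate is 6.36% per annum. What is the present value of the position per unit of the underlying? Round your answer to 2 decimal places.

-$1.70

PV(remaining dividends) I = 5.48·e^(−0.0636·2/12) + 2.86·e^(−0.0636·7/12) = 8.1781
Current forward F = (S − I)·e^(rT) = (241.73 − 8.1781)·e^(0.0636·9/12) = 233.5519 × 1.048856 = 244.9623
Value (long) = (F − K)·e^(−rT) = (244.9623 − 243.18) × 0.953420 = 1.6993
Short position value = −(long value) = -$1.70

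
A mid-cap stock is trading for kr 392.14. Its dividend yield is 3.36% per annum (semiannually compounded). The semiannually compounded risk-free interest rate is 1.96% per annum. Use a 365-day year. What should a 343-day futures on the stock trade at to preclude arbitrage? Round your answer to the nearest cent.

kr 387.08

F = S · (1+r/2)^(2T) / (1+q/2)^(2T)
= 392.14 × 1.018498 / 1.031808 = 392.14 × 0.987100
F = kr 387.08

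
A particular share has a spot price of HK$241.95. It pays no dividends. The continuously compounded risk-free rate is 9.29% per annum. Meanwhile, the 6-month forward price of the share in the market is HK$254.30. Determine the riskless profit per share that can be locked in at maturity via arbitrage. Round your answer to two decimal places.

HK$0.85 per share

Fair forward: F* = S·e^(carry·T), with carry = r = 0.0929
F* = 241.95 · e^(0.0929 × 6/12) = 241.95 · e^0.046450 = 241.95 × 1.047546 = HK$253.4538
Market HK$254.30 > fair HK$253.4538: forward overpriced → cash-and-carry (buy spot, short the forward).
At maturity, profit = |F_mkt − F*| = |254.30 − 253.4538| = HK$0.85 per share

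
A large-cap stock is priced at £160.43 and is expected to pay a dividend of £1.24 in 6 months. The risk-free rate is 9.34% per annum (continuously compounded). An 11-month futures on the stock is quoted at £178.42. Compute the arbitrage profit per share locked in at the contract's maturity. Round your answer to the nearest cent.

£4.94 per share

PV(dividends) I = 1.24·e^(−0.0934·6/12) = 1.1834
Fair futures F* = (S − I)·e^(rT) = (160.43 − 1.1834)·e^0.085617 = 159.2466 × 1.089389 = 173.4815
Market £178.42 > fair 173.4815: forward overpriced → cash-and-carry (borrow at r, buy the stock and collect the dividends, short the forward).
Profit at T = |F_mkt − F*| = |178.42 − 173.4815| = £4.94 per share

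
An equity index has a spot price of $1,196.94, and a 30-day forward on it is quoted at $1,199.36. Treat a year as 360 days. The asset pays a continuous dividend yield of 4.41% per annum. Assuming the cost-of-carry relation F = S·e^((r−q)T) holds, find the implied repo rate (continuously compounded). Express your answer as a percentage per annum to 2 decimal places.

From F = S·e^((r−q)T): (r − q) = ln(F/S)/T
ln(1199.36/1196.94) = ln(1.002022) = 0.002020
(r − q) = 0.002020 / (30/360) = 0.024240
r = ln(F/S)/T + q = 0.024240 + 0.0441 = 0.068340
r = 6.83%

6.83%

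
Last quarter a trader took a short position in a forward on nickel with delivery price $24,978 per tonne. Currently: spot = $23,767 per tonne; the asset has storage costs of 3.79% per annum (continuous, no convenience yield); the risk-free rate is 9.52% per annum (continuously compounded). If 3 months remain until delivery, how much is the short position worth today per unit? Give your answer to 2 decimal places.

$397.28 per tonne

Current fair forward for the remaining 3 months: F = S·e^((r + u)·T), (r + u) = 0.0952 + 0.0379 = 0.1331
F = 23767 · e^(0.1331 × 3/12) = 23767 × 1.03383480 = 24571.1517
Value of long forward = (F − K)·e^(−rT) = (24571.1517 − 24978) · e^(−0.0952·3/12)
= -406.8483 × 0.97648099 = -397.28
Short position value = −(long value) = $397.28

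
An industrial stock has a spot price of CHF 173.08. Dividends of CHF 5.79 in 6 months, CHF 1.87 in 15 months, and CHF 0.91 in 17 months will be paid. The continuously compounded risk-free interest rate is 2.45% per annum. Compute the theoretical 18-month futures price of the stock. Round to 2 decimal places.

PV(dividends) I = 5.79·e^(−0.0245·6/12) + 1.87·e^(−0.0245·15/12) + 0.91·e^(−0.0245·17/12)
I = 5.7195 + 1.8136 + 0.8790 = 8.4121
F = (S − I)·e^(rT) = (173.08 − 8.4121) · e^(0.0245·18/12)
= 164.6679 · e^0.036750 = 164.6679 × 1.037434 = CHF 170.83

CHF 170.83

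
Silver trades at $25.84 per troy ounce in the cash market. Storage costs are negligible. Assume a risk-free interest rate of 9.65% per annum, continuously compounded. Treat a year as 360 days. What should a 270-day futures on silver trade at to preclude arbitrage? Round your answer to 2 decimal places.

$27.78 per troy ounce

F = S·e^(rT) = 25.84 · e^(0.0965 × 270/360) = 25.84 · e^0.072375
= 25.84 × 1.075058 = $27.78 per troy ounce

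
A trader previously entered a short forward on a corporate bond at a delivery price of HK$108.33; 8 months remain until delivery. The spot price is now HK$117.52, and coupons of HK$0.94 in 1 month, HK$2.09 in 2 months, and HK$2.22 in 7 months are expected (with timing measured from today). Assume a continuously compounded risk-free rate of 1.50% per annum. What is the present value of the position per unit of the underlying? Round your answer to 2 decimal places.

PV(remaining coupons) I = 0.94·e^(−0.0150·1/12) + 2.09·e^(−0.0150·2/12) + 2.22·e^(−0.0150·7/12) = 5.2243
Current forward F = (S − I)·e^(rT) = (117.52 − 5.2243)·e^(0.0150·8/12) = 112.2957 × 1.010050 = 113.4243
Value (long) = (F − K)·e^(−rT) = (113.4243 − 108.33) × 0.990050 = 5.0436
Short position value = −(long value) = -HK$5.04

-HK$5.04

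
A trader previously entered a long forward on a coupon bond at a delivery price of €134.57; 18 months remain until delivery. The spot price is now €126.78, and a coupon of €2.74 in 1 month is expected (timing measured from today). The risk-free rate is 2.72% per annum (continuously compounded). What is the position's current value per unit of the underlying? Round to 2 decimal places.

-€5.14

PV(remaining coupons) I = 2.74·e^(−0.0272·1/12) = 2.7338
Current forward F = (S − I)·e^(rT) = (126.78 − 2.7338)·e^(0.0272·18/12) = 124.0462 × 1.041644 = 129.2120
Value (long) = (F − K)·e^(−rT) = (129.2120 − 134.57) × 0.960021 = -5.1438
Value = -€5.14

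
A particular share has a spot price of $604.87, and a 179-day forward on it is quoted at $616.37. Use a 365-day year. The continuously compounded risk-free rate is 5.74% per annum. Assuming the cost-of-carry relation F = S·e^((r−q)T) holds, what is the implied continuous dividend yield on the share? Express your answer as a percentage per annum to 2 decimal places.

1.90%

From F = S·e^((r−q)T): (r − q) = ln(F/S)/T
ln(616.37/604.87) = ln(1.019012) = 0.018834
(r − q) = 0.018834 / (179/365) = 0.038405
q = r − ln(F/S)/T = 0.0574 − 0.038405 = 0.018995
q = 1.90%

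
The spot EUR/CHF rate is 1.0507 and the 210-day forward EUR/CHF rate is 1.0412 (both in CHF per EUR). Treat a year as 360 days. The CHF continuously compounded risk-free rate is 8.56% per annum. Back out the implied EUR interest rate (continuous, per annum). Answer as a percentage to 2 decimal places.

F = S·e^((r_CHF − r_EUR)T) ⇒ r_EUR = r_CHF − ln(F/S)/T
ln(1.0412/1.0507) = -0.009083; /(210/360) = -0.015571
r_EUR = 0.0856 + 0.015571 = 0.101171
r_EUR = 10.12%

10.12%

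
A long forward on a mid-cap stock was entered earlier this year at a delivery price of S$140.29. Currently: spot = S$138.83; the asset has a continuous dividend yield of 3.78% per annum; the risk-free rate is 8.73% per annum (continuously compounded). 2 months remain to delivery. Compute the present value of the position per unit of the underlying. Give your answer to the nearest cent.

Current fair forward for the remaining 2 months: F = S·e^((r − q)·T), (r − q) = 0.0873 − 0.0378 = 0.0495
F = 138.83 · e^(0.0495 × 2/12) = 138.83 × 1.008284 = 139.9801
Value of long forward = (F − K)·e^(−rT) = (139.9801 − 140.29) · e^(−0.0873·2/12)
= -0.3099 × 0.985555 = -0.31

-S$0.31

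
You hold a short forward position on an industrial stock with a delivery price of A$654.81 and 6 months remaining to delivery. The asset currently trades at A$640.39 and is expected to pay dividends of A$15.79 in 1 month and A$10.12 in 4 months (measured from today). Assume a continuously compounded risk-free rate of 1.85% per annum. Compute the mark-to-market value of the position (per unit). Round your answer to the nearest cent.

A$34.21

PV(remaining dividends) I = 15.79·e^(−0.0185·1/12) + 10.12·e^(−0.0185·4/12) = 25.8235
Current forward F = (S − I)·e^(rT) = (640.39 − 25.8235)·e^(0.0185·6/12) = 614.5665 × 1.009293 = 620.2777
Value (long) = (F − K)·e^(−rT) = (620.2777 − 654.81) × 0.990793 = -34.2144
Short position value = −(long value) = A$34.21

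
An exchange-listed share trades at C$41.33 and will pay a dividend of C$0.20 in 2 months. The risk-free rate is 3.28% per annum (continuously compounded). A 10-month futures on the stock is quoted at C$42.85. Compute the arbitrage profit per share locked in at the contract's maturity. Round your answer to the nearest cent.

PV(dividends) I = 0.20·e^(−0.0328·2/12) = 0.1989
Fair futures F* = (S − I)·e^(rT) = (41.33 − 0.1989)·e^0.027333 = 41.1311 × 1.027710 = 42.2708
Market C$42.85 > fair 42.2708: forward overpriced → cash-and-carry (borrow at r, buy the stock and collect the dividends, short the forward).
Profit at T = |F_mkt − F*| = |42.85 − 42.2708| = C$0.58 per share

C$0.58 per share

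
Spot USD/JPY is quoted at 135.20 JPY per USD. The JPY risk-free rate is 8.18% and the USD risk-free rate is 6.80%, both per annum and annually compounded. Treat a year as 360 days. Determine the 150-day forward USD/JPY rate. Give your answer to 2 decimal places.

By covered interest parity, F = S · (1+r_JPY)^T / (1+r_USD)^T
= 135.20 × 1.033304 / 1.027791 = 135.20 × 1.005364
F = 135.93 JPY per USD

135.93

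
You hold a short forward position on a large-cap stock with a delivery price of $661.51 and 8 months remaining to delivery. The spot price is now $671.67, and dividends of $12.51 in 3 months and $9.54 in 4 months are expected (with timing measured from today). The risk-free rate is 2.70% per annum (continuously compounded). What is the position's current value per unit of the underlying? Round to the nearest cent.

PV(remaining dividends) I = 12.51·e^(−0.0270·3/12) + 9.54·e^(−0.0270·4/12) = 21.8804
Current forward F = (S − I)·e^(rT) = (671.67 − 21.8804)·e^(0.0270·8/12) = 649.7896 × 1.018163 = 661.5917
Value (long) = (F − K)·e^(−rT) = (661.5917 − 661.51) × 0.982161 = 0.0802
Short position value = −(long value) = -$0.08

-$0.08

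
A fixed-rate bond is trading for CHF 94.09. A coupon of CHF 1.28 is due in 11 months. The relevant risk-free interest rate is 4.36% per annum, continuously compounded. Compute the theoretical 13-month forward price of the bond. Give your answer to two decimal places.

PV(coupons) I = 1.28·e^(−0.0436·11/12)
I = 1.2299
F = (S − I)·e^(rT) = (94.09 − 1.2299) · e^(0.0436·13/12)
= 92.8601 · e^0.047233 = 92.8601 × 1.048366 = CHF 97.35

CHF 97.35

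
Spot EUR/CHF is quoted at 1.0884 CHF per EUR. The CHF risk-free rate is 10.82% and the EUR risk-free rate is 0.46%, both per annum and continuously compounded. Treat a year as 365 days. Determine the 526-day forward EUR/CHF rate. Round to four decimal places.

1.2637

F = S·e^((r_CHF − r_EUR)T) = 1.0884 · e^((0.1082 − 0.0046) × 526/365)
= 1.0884 · e^0.149298 = 1.0884 × 1.161019
F = 1.2637 CHF per EUR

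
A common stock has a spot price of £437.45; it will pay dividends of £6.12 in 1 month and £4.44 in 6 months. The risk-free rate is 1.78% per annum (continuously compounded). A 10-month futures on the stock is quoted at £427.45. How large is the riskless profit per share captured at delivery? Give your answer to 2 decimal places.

PV(dividends) I = 6.12·e^(−0.0178·1/12) + 4.44·e^(−0.0178·6/12) = 10.5116
Fair futures F* = (S − I)·e^(rT) = (437.45 − 10.5116)·e^0.014833 = 426.9384 × 1.014944 = 433.3186
Market £427.45 < fair 433.3186: forward underpriced → reverse cash-and-carry (short the stock, invest proceeds at r, pay the dividends, go long the forward).
Profit at T = |F_mkt − F*| = |427.45 − 433.3186| = £5.87 per share

£5.87 per share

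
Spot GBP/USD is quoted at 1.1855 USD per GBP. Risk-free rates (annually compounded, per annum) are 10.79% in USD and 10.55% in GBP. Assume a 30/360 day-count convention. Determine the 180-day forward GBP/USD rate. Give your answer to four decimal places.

1.1868

By covered interest parity, F = S · (1+r_USD)^T / (1+r_GBP)^T
= 1.1855 × 1.052568 / 1.051428 = 1.1855 × 1.001084
F = 1.1868 USD per GBP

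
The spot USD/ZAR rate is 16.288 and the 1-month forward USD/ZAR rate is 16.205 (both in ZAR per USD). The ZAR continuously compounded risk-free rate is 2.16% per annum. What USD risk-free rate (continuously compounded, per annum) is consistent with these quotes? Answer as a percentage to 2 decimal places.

F = S·e^((r_ZAR − r_USD)T) ⇒ r_USD = r_ZAR − ln(F/S)/T
ln(16.205/16.288) = -0.005109; /(1/12) = -0.061308
r_USD = 0.0216 + 0.061308 = 0.082908
r_USD = 8.29%

8.29%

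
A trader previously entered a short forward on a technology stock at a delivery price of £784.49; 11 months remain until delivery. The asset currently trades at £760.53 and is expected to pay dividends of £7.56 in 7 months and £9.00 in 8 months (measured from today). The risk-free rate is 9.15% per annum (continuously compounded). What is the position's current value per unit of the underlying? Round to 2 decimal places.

PV(remaining dividends) I = 7.56·e^(−0.0915·7/12) + 9.00·e^(−0.0915·8/12) = 15.6345
Current forward F = (S − I)·e^(rT) = (760.53 − 15.6345)·e^(0.0915·11/12) = 744.8955 × 1.087493 = 810.0686
Value (long) = (F − K)·e^(−rT) = (810.0686 − 784.49) × 0.919546 = 23.5207
Short position value = −(long value) = -£23.52

-£23.52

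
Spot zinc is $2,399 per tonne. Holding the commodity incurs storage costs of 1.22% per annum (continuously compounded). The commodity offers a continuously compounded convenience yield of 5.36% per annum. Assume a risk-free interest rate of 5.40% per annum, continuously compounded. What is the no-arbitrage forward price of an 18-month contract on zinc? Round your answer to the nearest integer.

$2,445 per tonne

Net carry = r + u − y = 0.0540 + 0.0122 − 0.0536 = 0.0126
F = S·e^((r+u−y)T) = 2399 · e^(0.0126 × 18/12) = 2399 · e^0.018900
= 2399 × 1.019080 = $2,445 per tonne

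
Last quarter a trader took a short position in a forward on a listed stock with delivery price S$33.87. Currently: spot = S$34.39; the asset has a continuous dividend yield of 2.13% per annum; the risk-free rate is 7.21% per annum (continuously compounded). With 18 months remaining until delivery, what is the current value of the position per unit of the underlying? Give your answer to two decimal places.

Current fair forward for the remaining 18 months: F = S·e^((r − q)·T), (r − q) = 0.0721 − 0.0213 = 0.0508
F = 34.39 · e^(0.0508 × 18/12) = 34.39 × 1.079178 = 37.1129
Value of long forward = (F − K)·e^(−rT) = (37.1129 − 33.87) · e^(−0.0721·18/12)
= 3.2429 × 0.897493 = 2.91
Short position value = −(long value) = -S$2.91

-S$2.91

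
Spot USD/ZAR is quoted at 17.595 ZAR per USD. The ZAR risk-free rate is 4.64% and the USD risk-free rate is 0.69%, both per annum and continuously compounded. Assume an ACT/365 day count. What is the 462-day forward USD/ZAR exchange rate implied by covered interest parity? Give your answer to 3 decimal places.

F = S·e^((r_ZAR − r_USD)T) = 17.595 · e^((0.0464 − 0.0069) × 462/365)
= 17.595 · e^0.049997 = 17.595 × 1.051268
F = 18.497 ZAR per USD

18.497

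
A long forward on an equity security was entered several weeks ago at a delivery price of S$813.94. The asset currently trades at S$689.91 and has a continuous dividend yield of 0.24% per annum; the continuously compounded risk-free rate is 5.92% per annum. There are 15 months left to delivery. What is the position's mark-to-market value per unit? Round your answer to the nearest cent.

Current fair forward for the remaining 15 months: F = S·e^((r − q)·T), (r − q) = 0.0592 − 0.0024 = 0.0568
F = 689.91 · e^(0.0568 × 15/12) = 689.91 × 1.073581 = 740.6743
Value of long forward = (F − K)·e^(−rT) = (740.6743 − 813.94) · e^(−0.0592·15/12)
= -73.2657 × 0.928672 = -68.04

-S$68.04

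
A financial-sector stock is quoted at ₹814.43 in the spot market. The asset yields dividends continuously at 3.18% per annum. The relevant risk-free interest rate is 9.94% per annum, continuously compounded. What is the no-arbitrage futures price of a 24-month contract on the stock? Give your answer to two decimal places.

₹932.33

F = S·e^((r − q)T) = 814.43 · e^((0.0994 − 0.0318) × 24/12)
= 814.43 · e^0.135200 = 814.43 × 1.144766
F = ₹932.33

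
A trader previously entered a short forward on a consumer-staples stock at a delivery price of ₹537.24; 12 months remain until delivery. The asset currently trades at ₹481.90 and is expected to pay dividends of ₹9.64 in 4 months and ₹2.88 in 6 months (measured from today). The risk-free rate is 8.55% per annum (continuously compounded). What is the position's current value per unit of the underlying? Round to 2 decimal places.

PV(remaining dividends) I = 9.64·e^(−0.0855·4/12) + 2.88·e^(−0.0855·6/12) = 12.1286
Current forward F = (S − I)·e^(rT) = (481.90 − 12.1286)·e^(0.0855·12/12) = 469.7714 × 1.089262 = 511.7041
Value (long) = (F − K)·e^(−rT) = (511.7041 − 537.24) × 0.918053 = -23.4433
Short position value = −(long value) = ₹23.44

₹23.44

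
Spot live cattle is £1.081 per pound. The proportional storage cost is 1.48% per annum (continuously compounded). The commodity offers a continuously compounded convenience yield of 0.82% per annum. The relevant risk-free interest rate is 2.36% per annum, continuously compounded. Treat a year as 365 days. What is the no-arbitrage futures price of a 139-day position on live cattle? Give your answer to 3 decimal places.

Net carry = r + u − y = 0.0236 + 0.0148 − 0.0082 = 0.0302
F = S·e^((r+u−y)T) = 1.081 · e^(0.0302 × 139/365) = 1.081 · e^0.011501
= 1.081 × 1.011567 = £1.094 per pound

£1.094 per pound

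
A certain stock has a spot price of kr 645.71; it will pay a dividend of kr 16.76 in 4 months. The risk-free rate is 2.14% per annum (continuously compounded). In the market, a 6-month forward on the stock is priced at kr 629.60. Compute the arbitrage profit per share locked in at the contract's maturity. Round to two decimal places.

kr 6.24 per share

PV(dividends) I = 16.76·e^(−0.0214·4/12) = 16.6409
Fair forward F* = (S − I)·e^(rT) = (645.71 − 16.6409)·e^0.010700 = 629.0691 × 1.010757 = 635.8360
Market kr 629.60 < fair 635.8360: forward underpriced → reverse cash-and-carry (short the stock, invest proceeds at r, pay the dividends, go long the forward).
Profit at T = |F_mkt − F*| = |629.60 − 635.8360| = kr 6.24 per share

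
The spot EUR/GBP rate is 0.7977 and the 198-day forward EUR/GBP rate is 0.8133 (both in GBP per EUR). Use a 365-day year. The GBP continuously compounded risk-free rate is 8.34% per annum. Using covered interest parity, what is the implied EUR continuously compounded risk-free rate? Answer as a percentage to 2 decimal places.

F = S·e^((r_GBP − r_EUR)T) ⇒ r_EUR = r_GBP − ln(F/S)/T
ln(0.8133/0.7977) = 0.019367; /(198/365) = 0.035702
r_EUR = 0.0834 − 0.035702 = 0.047698
r_EUR = 4.77%

4.77%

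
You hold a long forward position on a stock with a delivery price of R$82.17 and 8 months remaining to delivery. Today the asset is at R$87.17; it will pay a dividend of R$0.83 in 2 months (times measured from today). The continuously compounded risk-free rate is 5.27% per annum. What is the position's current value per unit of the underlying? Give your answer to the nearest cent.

R$7.01

PV(remaining dividends) I = 0.83·e^(−0.0527·2/12) = 0.8227
Current forward F = (S − I)·e^(rT) = (87.17 − 0.8227)·e^(0.0527·8/12) = 86.3473 × 1.035758 = 89.4349
Value (long) = (F − K)·e^(−rT) = (89.4349 − 82.17) × 0.965477 = 7.0141
Value = R$7.01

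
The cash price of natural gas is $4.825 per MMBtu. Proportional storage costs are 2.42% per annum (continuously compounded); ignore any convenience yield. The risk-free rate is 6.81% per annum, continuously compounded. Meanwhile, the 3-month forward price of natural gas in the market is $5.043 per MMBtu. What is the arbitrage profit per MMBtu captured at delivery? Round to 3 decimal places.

$0.105 per MMBtu

Fair forward: F* = S·e^(carry·T), with carry = (r + u) = 0.0681 + 0.0242 = 0.0923
F* = 4.825 · e^(0.0923 × 3/12) = 4.825 · e^0.023075 = 4.825 × 1.023343 = $4.9376
Market $5.043 > fair $4.9376: forward overpriced → cash-and-carry (buy spot, short the forward).
At maturity, profit = |F_mkt − F*| = |5.043 − 4.9376| = $0.105 per MMBtu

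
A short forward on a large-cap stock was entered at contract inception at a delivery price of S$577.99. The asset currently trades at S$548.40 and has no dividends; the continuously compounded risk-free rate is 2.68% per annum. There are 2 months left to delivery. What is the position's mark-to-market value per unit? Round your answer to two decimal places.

Current fair forward for the remaining 2 months: F = S·e^(r·T), r = 0.0268
F = 548.40 · e^(0.0268 × 2/12) = 548.40 × 1.004477 = 550.8552
Value of long forward = (F − K)·e^(−rT) = (550.8552 − 577.99) · e^(−0.0268·2/12)
= -27.1348 × 0.995543 = -27.01
Short position value = −(long value) = S$27.01

S$27.01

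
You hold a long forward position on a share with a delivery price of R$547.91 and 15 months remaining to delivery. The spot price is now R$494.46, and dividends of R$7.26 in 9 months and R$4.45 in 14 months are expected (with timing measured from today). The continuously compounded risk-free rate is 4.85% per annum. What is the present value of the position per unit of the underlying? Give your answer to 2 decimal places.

-R$32.43

PV(remaining dividends) I = 7.26·e^(−0.0485·9/12) + 4.45·e^(−0.0485·14/12) = 11.2059
Current forward F = (S − I)·e^(rT) = (494.46 − 11.2059)·e^(0.0485·15/12) = 483.2541 × 1.062500 = 513.4575
Value (long) = (F − K)·e^(−rT) = (513.4575 − 547.91) × 0.941176 = -32.4259
Value = -R$32.43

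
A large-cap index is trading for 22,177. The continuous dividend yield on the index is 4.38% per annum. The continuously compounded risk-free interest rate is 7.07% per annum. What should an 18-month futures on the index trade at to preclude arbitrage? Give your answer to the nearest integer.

F = S·e^((r − q)T) = 22177 · e^((0.0707 − 0.0438) × 18/12)
= 22177 · e^0.040350 = 22177 × 1.041175
F = 23,090

23,090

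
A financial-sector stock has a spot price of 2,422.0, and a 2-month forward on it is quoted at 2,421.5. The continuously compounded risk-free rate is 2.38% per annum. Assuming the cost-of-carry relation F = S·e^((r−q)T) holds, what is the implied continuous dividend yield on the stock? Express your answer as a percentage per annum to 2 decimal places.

From F = S·e^((r−q)T): (r − q) = ln(F/S)/T
ln(2421.5/2422.0) = ln(0.999794) = -0.000206
(r − q) = -0.000206 / (2/12) = -0.001236
q = r − ln(F/S)/T = 0.0238 + 0.001236 = 0.025036
q = 2.50%

2.50%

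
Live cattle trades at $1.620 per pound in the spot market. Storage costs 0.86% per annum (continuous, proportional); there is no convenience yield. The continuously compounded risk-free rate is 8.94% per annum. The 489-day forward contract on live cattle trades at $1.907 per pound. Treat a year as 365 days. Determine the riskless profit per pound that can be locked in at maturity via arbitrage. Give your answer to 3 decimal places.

$0.060 per pound

Fair forward: F* = S·e^(carry·T), with carry = (r + u) = 0.0894 + 0.0086 = 0.0980
F* = 1.620 · e^(0.0980 × 489/365) = 1.620 · e^0.131293 = 1.620 × 1.140302 = $1.8473
Market $1.907 > fair $1.8473: forward overpriced → cash-and-carry (buy spot, short the forward).
At maturity, profit = |F_mkt − F*| = |1.907 − 1.8473| = $0.060 per pound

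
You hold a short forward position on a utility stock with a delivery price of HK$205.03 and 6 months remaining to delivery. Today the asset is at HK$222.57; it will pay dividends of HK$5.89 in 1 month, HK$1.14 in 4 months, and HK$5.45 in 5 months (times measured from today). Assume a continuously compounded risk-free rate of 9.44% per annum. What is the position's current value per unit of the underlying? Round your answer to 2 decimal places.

PV(remaining dividends) I = 5.89·e^(−0.0944·1/12) + 1.14·e^(−0.0944·4/12) + 5.45·e^(−0.0944·5/12) = 12.1883
Current forward F = (S − I)·e^(rT) = (222.57 − 12.1883)·e^(0.0944·6/12) = 210.3817 × 1.048332 = 220.5499
Value (long) = (F − K)·e^(−rT) = (220.5499 − 205.03) × 0.953897 = 14.8044
Short position value = −(long value) = -HK$14.80

-HK$14.80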